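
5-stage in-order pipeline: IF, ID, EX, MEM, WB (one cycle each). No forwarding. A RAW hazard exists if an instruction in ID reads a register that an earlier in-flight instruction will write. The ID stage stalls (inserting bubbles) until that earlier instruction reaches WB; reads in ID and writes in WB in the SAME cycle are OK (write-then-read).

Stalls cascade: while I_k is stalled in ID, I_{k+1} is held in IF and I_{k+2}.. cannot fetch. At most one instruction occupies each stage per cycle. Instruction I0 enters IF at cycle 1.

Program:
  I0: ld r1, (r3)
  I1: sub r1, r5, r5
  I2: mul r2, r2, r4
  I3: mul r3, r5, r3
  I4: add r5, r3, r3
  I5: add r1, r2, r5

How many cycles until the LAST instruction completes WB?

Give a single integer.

Answer: 14

Derivation:
I0 ld r1 <- r3: IF@1 ID@2 stall=0 (-) EX@3 MEM@4 WB@5
I1 sub r1 <- r5,r5: IF@2 ID@3 stall=0 (-) EX@4 MEM@5 WB@6
I2 mul r2 <- r2,r4: IF@3 ID@4 stall=0 (-) EX@5 MEM@6 WB@7
I3 mul r3 <- r5,r3: IF@4 ID@5 stall=0 (-) EX@6 MEM@7 WB@8
I4 add r5 <- r3,r3: IF@5 ID@6 stall=2 (RAW on I3.r3 (WB@8)) EX@9 MEM@10 WB@11
I5 add r1 <- r2,r5: IF@6 ID@9 stall=2 (RAW on I4.r5 (WB@11)) EX@12 MEM@13 WB@14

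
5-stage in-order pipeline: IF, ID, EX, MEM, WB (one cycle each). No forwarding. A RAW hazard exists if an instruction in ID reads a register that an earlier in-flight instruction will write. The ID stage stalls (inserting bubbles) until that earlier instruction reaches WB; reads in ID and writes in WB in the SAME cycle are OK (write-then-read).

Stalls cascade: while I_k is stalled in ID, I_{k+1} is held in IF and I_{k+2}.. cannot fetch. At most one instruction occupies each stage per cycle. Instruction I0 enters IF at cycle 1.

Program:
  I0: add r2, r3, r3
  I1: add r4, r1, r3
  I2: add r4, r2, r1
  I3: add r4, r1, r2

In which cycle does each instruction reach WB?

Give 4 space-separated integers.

Answer: 5 6 8 9

Derivation:
I0 add r2 <- r3,r3: IF@1 ID@2 stall=0 (-) EX@3 MEM@4 WB@5
I1 add r4 <- r1,r3: IF@2 ID@3 stall=0 (-) EX@4 MEM@5 WB@6
I2 add r4 <- r2,r1: IF@3 ID@4 stall=1 (RAW on I0.r2 (WB@5)) EX@6 MEM@7 WB@8
I3 add r4 <- r1,r2: IF@4 ID@6 stall=0 (-) EX@7 MEM@8 WB@9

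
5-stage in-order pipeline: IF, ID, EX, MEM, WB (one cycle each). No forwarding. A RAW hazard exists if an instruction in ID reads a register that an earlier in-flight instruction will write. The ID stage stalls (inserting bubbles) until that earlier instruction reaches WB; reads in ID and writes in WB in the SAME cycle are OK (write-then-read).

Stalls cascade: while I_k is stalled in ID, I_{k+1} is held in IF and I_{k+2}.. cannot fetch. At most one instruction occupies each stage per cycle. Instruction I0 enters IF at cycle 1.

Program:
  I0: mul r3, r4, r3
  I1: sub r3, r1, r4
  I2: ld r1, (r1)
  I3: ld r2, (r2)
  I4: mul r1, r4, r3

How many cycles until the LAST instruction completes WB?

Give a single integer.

Answer: 9

Derivation:
I0 mul r3 <- r4,r3: IF@1 ID@2 stall=0 (-) EX@3 MEM@4 WB@5
I1 sub r3 <- r1,r4: IF@2 ID@3 stall=0 (-) EX@4 MEM@5 WB@6
I2 ld r1 <- r1: IF@3 ID@4 stall=0 (-) EX@5 MEM@6 WB@7
I3 ld r2 <- r2: IF@4 ID@5 stall=0 (-) EX@6 MEM@7 WB@8
I4 mul r1 <- r4,r3: IF@5 ID@6 stall=0 (-) EX@7 MEM@8 WB@9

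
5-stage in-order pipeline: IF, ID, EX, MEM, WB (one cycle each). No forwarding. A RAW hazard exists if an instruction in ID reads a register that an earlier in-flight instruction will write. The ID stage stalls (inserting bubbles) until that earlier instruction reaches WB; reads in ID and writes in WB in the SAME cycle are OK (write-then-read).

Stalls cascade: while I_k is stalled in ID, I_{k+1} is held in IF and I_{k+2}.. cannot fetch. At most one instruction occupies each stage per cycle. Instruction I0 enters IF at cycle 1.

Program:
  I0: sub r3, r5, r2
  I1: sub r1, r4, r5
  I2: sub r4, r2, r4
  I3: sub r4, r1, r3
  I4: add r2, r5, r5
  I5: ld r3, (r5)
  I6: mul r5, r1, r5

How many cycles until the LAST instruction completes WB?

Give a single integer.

Answer: 12

Derivation:
I0 sub r3 <- r5,r2: IF@1 ID@2 stall=0 (-) EX@3 MEM@4 WB@5
I1 sub r1 <- r4,r5: IF@2 ID@3 stall=0 (-) EX@4 MEM@5 WB@6
I2 sub r4 <- r2,r4: IF@3 ID@4 stall=0 (-) EX@5 MEM@6 WB@7
I3 sub r4 <- r1,r3: IF@4 ID@5 stall=1 (RAW on I1.r1 (WB@6)) EX@7 MEM@8 WB@9
I4 add r2 <- r5,r5: IF@5 ID@7 stall=0 (-) EX@8 MEM@9 WB@10
I5 ld r3 <- r5: IF@7 ID@8 stall=0 (-) EX@9 MEM@10 WB@11
I6 mul r5 <- r1,r5: IF@8 ID@9 stall=0 (-) EX@10 MEM@11 WB@12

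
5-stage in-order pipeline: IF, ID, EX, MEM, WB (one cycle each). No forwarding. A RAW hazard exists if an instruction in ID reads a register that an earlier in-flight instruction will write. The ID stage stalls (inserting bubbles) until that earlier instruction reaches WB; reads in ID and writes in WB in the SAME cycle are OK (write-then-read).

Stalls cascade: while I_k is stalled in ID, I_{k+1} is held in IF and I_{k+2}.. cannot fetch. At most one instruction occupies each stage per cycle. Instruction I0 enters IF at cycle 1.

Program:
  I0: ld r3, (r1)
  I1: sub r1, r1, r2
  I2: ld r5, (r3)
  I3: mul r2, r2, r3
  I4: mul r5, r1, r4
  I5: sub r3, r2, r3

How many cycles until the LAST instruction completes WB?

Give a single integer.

Answer: 12

Derivation:
I0 ld r3 <- r1: IF@1 ID@2 stall=0 (-) EX@3 MEM@4 WB@5
I1 sub r1 <- r1,r2: IF@2 ID@3 stall=0 (-) EX@4 MEM@5 WB@6
I2 ld r5 <- r3: IF@3 ID@4 stall=1 (RAW on I0.r3 (WB@5)) EX@6 MEM@7 WB@8
I3 mul r2 <- r2,r3: IF@4 ID@6 stall=0 (-) EX@7 MEM@8 WB@9
I4 mul r5 <- r1,r4: IF@6 ID@7 stall=0 (-) EX@8 MEM@9 WB@10
I5 sub r3 <- r2,r3: IF@7 ID@8 stall=1 (RAW on I3.r2 (WB@9)) EX@10 MEM@11 WB@12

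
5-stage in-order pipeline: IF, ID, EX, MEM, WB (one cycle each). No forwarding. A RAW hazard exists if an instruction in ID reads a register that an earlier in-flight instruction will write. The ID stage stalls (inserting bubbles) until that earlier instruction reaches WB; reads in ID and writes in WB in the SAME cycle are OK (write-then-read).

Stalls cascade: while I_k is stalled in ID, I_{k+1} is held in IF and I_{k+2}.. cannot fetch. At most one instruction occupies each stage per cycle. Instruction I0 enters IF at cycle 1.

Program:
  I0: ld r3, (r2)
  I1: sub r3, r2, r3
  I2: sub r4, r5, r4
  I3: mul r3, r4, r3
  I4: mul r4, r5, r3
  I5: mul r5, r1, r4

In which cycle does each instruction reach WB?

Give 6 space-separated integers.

I0 ld r3 <- r2: IF@1 ID@2 stall=0 (-) EX@3 MEM@4 WB@5
I1 sub r3 <- r2,r3: IF@2 ID@3 stall=2 (RAW on I0.r3 (WB@5)) EX@6 MEM@7 WB@8
I2 sub r4 <- r5,r4: IF@3 ID@6 stall=0 (-) EX@7 MEM@8 WB@9
I3 mul r3 <- r4,r3: IF@6 ID@7 stall=2 (RAW on I2.r4 (WB@9)) EX@10 MEM@11 WB@12
I4 mul r4 <- r5,r3: IF@7 ID@10 stall=2 (RAW on I3.r3 (WB@12)) EX@13 MEM@14 WB@15
I5 mul r5 <- r1,r4: IF@10 ID@13 stall=2 (RAW on I4.r4 (WB@15)) EX@16 MEM@17 WB@18

Answer: 5 8 9 12 15 18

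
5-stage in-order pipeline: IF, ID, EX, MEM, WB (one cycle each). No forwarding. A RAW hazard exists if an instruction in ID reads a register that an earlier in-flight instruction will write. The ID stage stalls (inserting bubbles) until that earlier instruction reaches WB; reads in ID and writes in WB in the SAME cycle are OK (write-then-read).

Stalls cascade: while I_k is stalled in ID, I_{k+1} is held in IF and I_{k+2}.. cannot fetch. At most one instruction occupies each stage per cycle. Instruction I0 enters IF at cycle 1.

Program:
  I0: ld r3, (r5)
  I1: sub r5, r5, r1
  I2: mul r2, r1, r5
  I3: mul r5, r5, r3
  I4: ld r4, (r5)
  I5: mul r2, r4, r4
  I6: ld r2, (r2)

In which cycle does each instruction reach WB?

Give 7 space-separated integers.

I0 ld r3 <- r5: IF@1 ID@2 stall=0 (-) EX@3 MEM@4 WB@5
I1 sub r5 <- r5,r1: IF@2 ID@3 stall=0 (-) EX@4 MEM@5 WB@6
I2 mul r2 <- r1,r5: IF@3 ID@4 stall=2 (RAW on I1.r5 (WB@6)) EX@7 MEM@8 WB@9
I3 mul r5 <- r5,r3: IF@4 ID@7 stall=0 (-) EX@8 MEM@9 WB@10
I4 ld r4 <- r5: IF@7 ID@8 stall=2 (RAW on I3.r5 (WB@10)) EX@11 MEM@12 WB@13
I5 mul r2 <- r4,r4: IF@8 ID@11 stall=2 (RAW on I4.r4 (WB@13)) EX@14 MEM@15 WB@16
I6 ld r2 <- r2: IF@11 ID@14 stall=2 (RAW on I5.r2 (WB@16)) EX@17 MEM@18 WB@19

Answer: 5 6 9 10 13 16 19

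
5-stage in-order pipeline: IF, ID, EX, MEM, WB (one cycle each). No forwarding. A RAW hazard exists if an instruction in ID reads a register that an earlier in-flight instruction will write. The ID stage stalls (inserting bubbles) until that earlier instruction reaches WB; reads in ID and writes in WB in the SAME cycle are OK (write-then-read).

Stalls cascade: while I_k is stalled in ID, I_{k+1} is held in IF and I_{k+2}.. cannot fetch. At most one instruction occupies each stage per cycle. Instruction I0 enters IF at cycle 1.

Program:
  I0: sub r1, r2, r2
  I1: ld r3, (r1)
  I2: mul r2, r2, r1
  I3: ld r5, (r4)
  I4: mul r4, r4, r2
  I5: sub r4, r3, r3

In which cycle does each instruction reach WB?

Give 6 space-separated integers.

Answer: 5 8 9 10 12 13

Derivation:
I0 sub r1 <- r2,r2: IF@1 ID@2 stall=0 (-) EX@3 MEM@4 WB@5
I1 ld r3 <- r1: IF@2 ID@3 stall=2 (RAW on I0.r1 (WB@5)) EX@6 MEM@7 WB@8
I2 mul r2 <- r2,r1: IF@3 ID@6 stall=0 (-) EX@7 MEM@8 WB@9
I3 ld r5 <- r4: IF@6 ID@7 stall=0 (-) EX@8 MEM@9 WB@10
I4 mul r4 <- r4,r2: IF@7 ID@8 stall=1 (RAW on I2.r2 (WB@9)) EX@10 MEM@11 WB@12
I5 sub r4 <- r3,r3: IF@8 ID@10 stall=0 (-) EX@11 MEM@12 WB@13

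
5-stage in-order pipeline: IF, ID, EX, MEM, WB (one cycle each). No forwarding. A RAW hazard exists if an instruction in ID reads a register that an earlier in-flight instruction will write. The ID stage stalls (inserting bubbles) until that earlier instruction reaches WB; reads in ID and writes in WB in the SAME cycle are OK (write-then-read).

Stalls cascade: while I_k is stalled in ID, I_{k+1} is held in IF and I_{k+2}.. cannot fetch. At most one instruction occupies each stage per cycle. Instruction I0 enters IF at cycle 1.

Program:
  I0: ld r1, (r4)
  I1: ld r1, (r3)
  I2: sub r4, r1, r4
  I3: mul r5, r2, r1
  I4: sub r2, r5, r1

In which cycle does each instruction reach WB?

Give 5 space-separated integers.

Answer: 5 6 9 10 13

Derivation:
I0 ld r1 <- r4: IF@1 ID@2 stall=0 (-) EX@3 MEM@4 WB@5
I1 ld r1 <- r3: IF@2 ID@3 stall=0 (-) EX@4 MEM@5 WB@6
I2 sub r4 <- r1,r4: IF@3 ID@4 stall=2 (RAW on I1.r1 (WB@6)) EX@7 MEM@8 WB@9
I3 mul r5 <- r2,r1: IF@4 ID@7 stall=0 (-) EX@8 MEM@9 WB@10
I4 sub r2 <- r5,r1: IF@7 ID@8 stall=2 (RAW on I3.r5 (WB@10)) EX@11 MEM@12 WB@13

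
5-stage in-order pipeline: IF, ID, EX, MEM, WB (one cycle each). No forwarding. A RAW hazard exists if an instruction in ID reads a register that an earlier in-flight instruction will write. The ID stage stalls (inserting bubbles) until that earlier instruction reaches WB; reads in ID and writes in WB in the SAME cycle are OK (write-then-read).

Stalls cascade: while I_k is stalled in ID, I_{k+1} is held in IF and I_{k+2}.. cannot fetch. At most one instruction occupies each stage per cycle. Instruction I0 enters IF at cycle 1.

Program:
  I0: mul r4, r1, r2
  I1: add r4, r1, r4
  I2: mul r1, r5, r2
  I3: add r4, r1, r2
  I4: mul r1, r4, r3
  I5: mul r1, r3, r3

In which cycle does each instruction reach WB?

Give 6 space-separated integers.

Answer: 5 8 9 12 15 16

Derivation:
I0 mul r4 <- r1,r2: IF@1 ID@2 stall=0 (-) EX@3 MEM@4 WB@5
I1 add r4 <- r1,r4: IF@2 ID@3 stall=2 (RAW on I0.r4 (WB@5)) EX@6 MEM@7 WB@8
I2 mul r1 <- r5,r2: IF@3 ID@6 stall=0 (-) EX@7 MEM@8 WB@9
I3 add r4 <- r1,r2: IF@6 ID@7 stall=2 (RAW on I2.r1 (WB@9)) EX@10 MEM@11 WB@12
I4 mul r1 <- r4,r3: IF@7 ID@10 stall=2 (RAW on I3.r4 (WB@12)) EX@13 MEM@14 WB@15
I5 mul r1 <- r3,r3: IF@10 ID@13 stall=0 (-) EX@14 MEM@15 WB@16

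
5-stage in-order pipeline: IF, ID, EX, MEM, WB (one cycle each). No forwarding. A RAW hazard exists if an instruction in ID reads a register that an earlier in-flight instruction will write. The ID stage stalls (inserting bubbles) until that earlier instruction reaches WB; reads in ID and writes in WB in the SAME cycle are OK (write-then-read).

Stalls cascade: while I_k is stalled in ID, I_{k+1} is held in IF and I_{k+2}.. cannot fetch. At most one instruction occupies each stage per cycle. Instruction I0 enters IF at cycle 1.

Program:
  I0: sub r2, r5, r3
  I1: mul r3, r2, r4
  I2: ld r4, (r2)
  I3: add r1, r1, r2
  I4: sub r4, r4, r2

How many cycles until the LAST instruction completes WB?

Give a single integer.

I0 sub r2 <- r5,r3: IF@1 ID@2 stall=0 (-) EX@3 MEM@4 WB@5
I1 mul r3 <- r2,r4: IF@2 ID@3 stall=2 (RAW on I0.r2 (WB@5)) EX@6 MEM@7 WB@8
I2 ld r4 <- r2: IF@3 ID@6 stall=0 (-) EX@7 MEM@8 WB@9
I3 add r1 <- r1,r2: IF@6 ID@7 stall=0 (-) EX@8 MEM@9 WB@10
I4 sub r4 <- r4,r2: IF@7 ID@8 stall=1 (RAW on I2.r4 (WB@9)) EX@10 MEM@11 WB@12

Answer: 12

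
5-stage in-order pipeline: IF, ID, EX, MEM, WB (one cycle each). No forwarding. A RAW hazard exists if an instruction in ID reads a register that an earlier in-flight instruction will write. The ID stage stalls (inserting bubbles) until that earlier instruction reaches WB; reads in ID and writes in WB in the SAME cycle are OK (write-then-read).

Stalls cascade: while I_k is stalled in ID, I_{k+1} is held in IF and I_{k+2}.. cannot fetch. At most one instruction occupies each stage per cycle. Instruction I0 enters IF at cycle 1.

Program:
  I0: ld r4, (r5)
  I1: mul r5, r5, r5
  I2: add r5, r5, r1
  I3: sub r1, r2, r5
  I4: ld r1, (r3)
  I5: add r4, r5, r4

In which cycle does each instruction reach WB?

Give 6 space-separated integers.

I0 ld r4 <- r5: IF@1 ID@2 stall=0 (-) EX@3 MEM@4 WB@5
I1 mul r5 <- r5,r5: IF@2 ID@3 stall=0 (-) EX@4 MEM@5 WB@6
I2 add r5 <- r5,r1: IF@3 ID@4 stall=2 (RAW on I1.r5 (WB@6)) EX@7 MEM@8 WB@9
I3 sub r1 <- r2,r5: IF@4 ID@7 stall=2 (RAW on I2.r5 (WB@9)) EX@10 MEM@11 WB@12
I4 ld r1 <- r3: IF@7 ID@10 stall=0 (-) EX@11 MEM@12 WB@13
I5 add r4 <- r5,r4: IF@10 ID@11 stall=0 (-) EX@12 MEM@13 WB@14

Answer: 5 6 9 12 13 14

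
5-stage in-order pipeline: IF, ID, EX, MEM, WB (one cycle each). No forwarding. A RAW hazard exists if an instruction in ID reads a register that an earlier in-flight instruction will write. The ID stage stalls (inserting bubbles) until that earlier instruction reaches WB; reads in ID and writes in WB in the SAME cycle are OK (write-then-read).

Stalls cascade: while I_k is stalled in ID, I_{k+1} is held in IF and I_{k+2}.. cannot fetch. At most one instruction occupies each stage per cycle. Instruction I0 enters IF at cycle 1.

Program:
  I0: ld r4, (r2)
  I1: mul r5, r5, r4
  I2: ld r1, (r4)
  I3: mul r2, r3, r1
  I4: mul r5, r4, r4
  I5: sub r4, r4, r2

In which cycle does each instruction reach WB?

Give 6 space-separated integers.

Answer: 5 8 9 12 13 15

Derivation:
I0 ld r4 <- r2: IF@1 ID@2 stall=0 (-) EX@3 MEM@4 WB@5
I1 mul r5 <- r5,r4: IF@2 ID@3 stall=2 (RAW on I0.r4 (WB@5)) EX@6 MEM@7 WB@8
I2 ld r1 <- r4: IF@3 ID@6 stall=0 (-) EX@7 MEM@8 WB@9
I3 mul r2 <- r3,r1: IF@6 ID@7 stall=2 (RAW on I2.r1 (WB@9)) EX@10 MEM@11 WB@12
I4 mul r5 <- r4,r4: IF@7 ID@10 stall=0 (-) EX@11 MEM@12 WB@13
I5 sub r4 <- r4,r2: IF@10 ID@11 stall=1 (RAW on I3.r2 (WB@12)) EX@13 MEM@14 WB@15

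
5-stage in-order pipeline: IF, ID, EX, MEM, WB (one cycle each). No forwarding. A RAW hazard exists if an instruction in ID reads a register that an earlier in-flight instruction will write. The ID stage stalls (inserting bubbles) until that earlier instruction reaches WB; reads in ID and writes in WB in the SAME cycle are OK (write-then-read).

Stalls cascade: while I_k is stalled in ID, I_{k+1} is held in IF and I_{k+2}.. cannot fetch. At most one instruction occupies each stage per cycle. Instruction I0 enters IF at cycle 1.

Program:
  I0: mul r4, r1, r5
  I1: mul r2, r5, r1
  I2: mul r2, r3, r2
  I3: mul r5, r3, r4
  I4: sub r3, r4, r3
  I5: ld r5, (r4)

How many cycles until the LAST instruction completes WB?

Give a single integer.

Answer: 12

Derivation:
I0 mul r4 <- r1,r5: IF@1 ID@2 stall=0 (-) EX@3 MEM@4 WB@5
I1 mul r2 <- r5,r1: IF@2 ID@3 stall=0 (-) EX@4 MEM@5 WB@6
I2 mul r2 <- r3,r2: IF@3 ID@4 stall=2 (RAW on I1.r2 (WB@6)) EX@7 MEM@8 WB@9
I3 mul r5 <- r3,r4: IF@4 ID@7 stall=0 (-) EX@8 MEM@9 WB@10
I4 sub r3 <- r4,r3: IF@7 ID@8 stall=0 (-) EX@9 MEM@10 WB@11
I5 ld r5 <- r4: IF@8 ID@9 stall=0 (-) EX@10 MEM@11 WB@12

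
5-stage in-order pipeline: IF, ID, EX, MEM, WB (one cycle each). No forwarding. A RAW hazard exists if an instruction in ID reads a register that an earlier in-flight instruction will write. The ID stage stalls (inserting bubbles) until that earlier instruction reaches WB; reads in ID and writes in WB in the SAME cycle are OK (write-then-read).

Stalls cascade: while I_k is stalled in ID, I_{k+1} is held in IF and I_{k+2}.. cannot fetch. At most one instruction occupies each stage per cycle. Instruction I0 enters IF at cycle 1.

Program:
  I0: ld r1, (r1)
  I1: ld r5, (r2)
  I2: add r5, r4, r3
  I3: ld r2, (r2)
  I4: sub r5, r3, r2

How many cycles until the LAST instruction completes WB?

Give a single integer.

Answer: 11

Derivation:
I0 ld r1 <- r1: IF@1 ID@2 stall=0 (-) EX@3 MEM@4 WB@5
I1 ld r5 <- r2: IF@2 ID@3 stall=0 (-) EX@4 MEM@5 WB@6
I2 add r5 <- r4,r3: IF@3 ID@4 stall=0 (-) EX@5 MEM@6 WB@7
I3 ld r2 <- r2: IF@4 ID@5 stall=0 (-) EX@6 MEM@7 WB@8
I4 sub r5 <- r3,r2: IF@5 ID@6 stall=2 (RAW on I3.r2 (WB@8)) EX@9 MEM@10 WB@11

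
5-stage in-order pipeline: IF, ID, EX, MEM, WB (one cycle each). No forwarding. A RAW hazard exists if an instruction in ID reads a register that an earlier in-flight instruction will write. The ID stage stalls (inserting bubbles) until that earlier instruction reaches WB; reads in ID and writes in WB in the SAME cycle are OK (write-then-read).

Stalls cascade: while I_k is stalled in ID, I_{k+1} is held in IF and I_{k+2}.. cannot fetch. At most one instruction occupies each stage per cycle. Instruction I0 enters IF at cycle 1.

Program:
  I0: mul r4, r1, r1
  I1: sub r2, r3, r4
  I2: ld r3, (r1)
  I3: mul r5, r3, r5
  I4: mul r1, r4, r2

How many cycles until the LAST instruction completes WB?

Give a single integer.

Answer: 13

Derivation:
I0 mul r4 <- r1,r1: IF@1 ID@2 stall=0 (-) EX@3 MEM@4 WB@5
I1 sub r2 <- r3,r4: IF@2 ID@3 stall=2 (RAW on I0.r4 (WB@5)) EX@6 MEM@7 WB@8
I2 ld r3 <- r1: IF@3 ID@6 stall=0 (-) EX@7 MEM@8 WB@9
I3 mul r5 <- r3,r5: IF@6 ID@7 stall=2 (RAW on I2.r3 (WB@9)) EX@10 MEM@11 WB@12
I4 mul r1 <- r4,r2: IF@7 ID@10 stall=0 (-) EX@11 MEM@12 WB@13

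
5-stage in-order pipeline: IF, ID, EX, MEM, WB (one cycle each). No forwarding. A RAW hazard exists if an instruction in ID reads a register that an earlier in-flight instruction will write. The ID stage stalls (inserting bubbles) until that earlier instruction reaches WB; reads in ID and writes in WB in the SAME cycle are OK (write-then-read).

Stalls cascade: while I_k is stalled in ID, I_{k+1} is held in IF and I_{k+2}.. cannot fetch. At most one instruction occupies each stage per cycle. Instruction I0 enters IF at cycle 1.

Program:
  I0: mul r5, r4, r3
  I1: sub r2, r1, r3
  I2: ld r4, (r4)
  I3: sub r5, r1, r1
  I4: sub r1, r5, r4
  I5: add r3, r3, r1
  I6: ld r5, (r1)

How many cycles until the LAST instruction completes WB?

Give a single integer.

Answer: 15

Derivation:
I0 mul r5 <- r4,r3: IF@1 ID@2 stall=0 (-) EX@3 MEM@4 WB@5
I1 sub r2 <- r1,r3: IF@2 ID@3 stall=0 (-) EX@4 MEM@5 WB@6
I2 ld r4 <- r4: IF@3 ID@4 stall=0 (-) EX@5 MEM@6 WB@7
I3 sub r5 <- r1,r1: IF@4 ID@5 stall=0 (-) EX@6 MEM@7 WB@8
I4 sub r1 <- r5,r4: IF@5 ID@6 stall=2 (RAW on I3.r5 (WB@8)) EX@9 MEM@10 WB@11
I5 add r3 <- r3,r1: IF@6 ID@9 stall=2 (RAW on I4.r1 (WB@11)) EX@12 MEM@13 WB@14
I6 ld r5 <- r1: IF@9 ID@12 stall=0 (-) EX@13 MEM@14 WB@15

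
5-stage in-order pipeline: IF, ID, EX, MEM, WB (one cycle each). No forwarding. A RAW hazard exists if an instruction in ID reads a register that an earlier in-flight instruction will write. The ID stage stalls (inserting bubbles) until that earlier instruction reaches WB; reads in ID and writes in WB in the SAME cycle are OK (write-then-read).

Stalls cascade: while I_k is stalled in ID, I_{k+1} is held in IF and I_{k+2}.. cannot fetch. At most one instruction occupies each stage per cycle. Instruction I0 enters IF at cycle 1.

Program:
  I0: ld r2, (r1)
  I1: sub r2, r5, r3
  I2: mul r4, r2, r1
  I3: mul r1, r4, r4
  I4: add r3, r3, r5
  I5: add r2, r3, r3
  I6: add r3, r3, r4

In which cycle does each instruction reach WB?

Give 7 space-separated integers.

I0 ld r2 <- r1: IF@1 ID@2 stall=0 (-) EX@3 MEM@4 WB@5
I1 sub r2 <- r5,r3: IF@2 ID@3 stall=0 (-) EX@4 MEM@5 WB@6
I2 mul r4 <- r2,r1: IF@3 ID@4 stall=2 (RAW on I1.r2 (WB@6)) EX@7 MEM@8 WB@9
I3 mul r1 <- r4,r4: IF@4 ID@7 stall=2 (RAW on I2.r4 (WB@9)) EX@10 MEM@11 WB@12
I4 add r3 <- r3,r5: IF@7 ID@10 stall=0 (-) EX@11 MEM@12 WB@13
I5 add r2 <- r3,r3: IF@10 ID@11 stall=2 (RAW on I4.r3 (WB@13)) EX@14 MEM@15 WB@16
I6 add r3 <- r3,r4: IF@11 ID@14 stall=0 (-) EX@15 MEM@16 WB@17

Answer: 5 6 9 12 13 16 17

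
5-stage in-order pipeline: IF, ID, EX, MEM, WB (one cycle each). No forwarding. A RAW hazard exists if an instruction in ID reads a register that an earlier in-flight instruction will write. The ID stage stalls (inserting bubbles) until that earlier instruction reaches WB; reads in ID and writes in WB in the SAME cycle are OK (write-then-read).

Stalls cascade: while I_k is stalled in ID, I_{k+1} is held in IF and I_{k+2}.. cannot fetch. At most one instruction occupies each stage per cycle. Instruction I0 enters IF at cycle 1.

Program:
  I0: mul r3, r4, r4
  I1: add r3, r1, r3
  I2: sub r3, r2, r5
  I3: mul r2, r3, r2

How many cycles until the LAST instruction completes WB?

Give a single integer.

Answer: 12

Derivation:
I0 mul r3 <- r4,r4: IF@1 ID@2 stall=0 (-) EX@3 MEM@4 WB@5
I1 add r3 <- r1,r3: IF@2 ID@3 stall=2 (RAW on I0.r3 (WB@5)) EX@6 MEM@7 WB@8
I2 sub r3 <- r2,r5: IF@3 ID@6 stall=0 (-) EX@7 MEM@8 WB@9
I3 mul r2 <- r3,r2: IF@6 ID@7 stall=2 (RAW on I2.r3 (WB@9)) EX@10 MEM@11 WB@12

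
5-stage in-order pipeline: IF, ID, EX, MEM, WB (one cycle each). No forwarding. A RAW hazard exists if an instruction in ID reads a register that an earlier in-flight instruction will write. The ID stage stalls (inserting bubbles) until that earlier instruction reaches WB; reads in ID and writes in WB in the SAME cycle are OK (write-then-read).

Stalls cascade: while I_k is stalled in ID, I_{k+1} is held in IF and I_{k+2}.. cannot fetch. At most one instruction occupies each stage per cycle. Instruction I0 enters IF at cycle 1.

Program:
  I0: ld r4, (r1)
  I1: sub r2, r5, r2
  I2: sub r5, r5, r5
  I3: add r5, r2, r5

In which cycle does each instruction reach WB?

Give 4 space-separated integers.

I0 ld r4 <- r1: IF@1 ID@2 stall=0 (-) EX@3 MEM@4 WB@5
I1 sub r2 <- r5,r2: IF@2 ID@3 stall=0 (-) EX@4 MEM@5 WB@6
I2 sub r5 <- r5,r5: IF@3 ID@4 stall=0 (-) EX@5 MEM@6 WB@7
I3 add r5 <- r2,r5: IF@4 ID@5 stall=2 (RAW on I2.r5 (WB@7)) EX@8 MEM@9 WB@10

Answer: 5 6 7 10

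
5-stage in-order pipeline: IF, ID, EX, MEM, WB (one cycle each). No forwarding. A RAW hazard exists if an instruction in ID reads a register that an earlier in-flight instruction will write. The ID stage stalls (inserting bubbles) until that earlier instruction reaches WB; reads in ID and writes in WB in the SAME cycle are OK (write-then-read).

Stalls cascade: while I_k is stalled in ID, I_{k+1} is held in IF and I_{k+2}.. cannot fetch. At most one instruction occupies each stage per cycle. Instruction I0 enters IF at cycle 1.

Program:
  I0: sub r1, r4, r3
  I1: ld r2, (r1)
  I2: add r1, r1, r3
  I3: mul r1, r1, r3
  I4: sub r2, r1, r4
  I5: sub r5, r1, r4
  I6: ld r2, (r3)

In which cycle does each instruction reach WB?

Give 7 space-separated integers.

I0 sub r1 <- r4,r3: IF@1 ID@2 stall=0 (-) EX@3 MEM@4 WB@5
I1 ld r2 <- r1: IF@2 ID@3 stall=2 (RAW on I0.r1 (WB@5)) EX@6 MEM@7 WB@8
I2 add r1 <- r1,r3: IF@3 ID@6 stall=0 (-) EX@7 MEM@8 WB@9
I3 mul r1 <- r1,r3: IF@6 ID@7 stall=2 (RAW on I2.r1 (WB@9)) EX@10 MEM@11 WB@12
I4 sub r2 <- r1,r4: IF@7 ID@10 stall=2 (RAW on I3.r1 (WB@12)) EX@13 MEM@14 WB@15
I5 sub r5 <- r1,r4: IF@10 ID@13 stall=0 (-) EX@14 MEM@15 WB@16
I6 ld r2 <- r3: IF@13 ID@14 stall=0 (-) EX@15 MEM@16 WB@17

Answer: 5 8 9 12 15 16 17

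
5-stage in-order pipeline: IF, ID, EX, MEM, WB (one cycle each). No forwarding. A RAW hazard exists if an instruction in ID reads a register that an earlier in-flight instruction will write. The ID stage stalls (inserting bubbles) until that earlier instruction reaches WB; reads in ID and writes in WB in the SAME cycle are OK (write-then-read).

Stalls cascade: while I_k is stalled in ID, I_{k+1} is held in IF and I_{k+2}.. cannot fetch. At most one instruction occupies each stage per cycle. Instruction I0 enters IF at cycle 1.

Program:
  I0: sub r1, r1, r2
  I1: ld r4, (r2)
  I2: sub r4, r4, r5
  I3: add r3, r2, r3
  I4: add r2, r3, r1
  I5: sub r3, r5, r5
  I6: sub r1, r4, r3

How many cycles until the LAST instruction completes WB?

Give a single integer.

Answer: 17

Derivation:
I0 sub r1 <- r1,r2: IF@1 ID@2 stall=0 (-) EX@3 MEM@4 WB@5
I1 ld r4 <- r2: IF@2 ID@3 stall=0 (-) EX@4 MEM@5 WB@6
I2 sub r4 <- r4,r5: IF@3 ID@4 stall=2 (RAW on I1.r4 (WB@6)) EX@7 MEM@8 WB@9
I3 add r3 <- r2,r3: IF@4 ID@7 stall=0 (-) EX@8 MEM@9 WB@10
I4 add r2 <- r3,r1: IF@7 ID@8 stall=2 (RAW on I3.r3 (WB@10)) EX@11 MEM@12 WB@13
I5 sub r3 <- r5,r5: IF@8 ID@11 stall=0 (-) EX@12 MEM@13 WB@14
I6 sub r1 <- r4,r3: IF@11 ID@12 stall=2 (RAW on I5.r3 (WB@14)) EX@15 MEM@16 WB@17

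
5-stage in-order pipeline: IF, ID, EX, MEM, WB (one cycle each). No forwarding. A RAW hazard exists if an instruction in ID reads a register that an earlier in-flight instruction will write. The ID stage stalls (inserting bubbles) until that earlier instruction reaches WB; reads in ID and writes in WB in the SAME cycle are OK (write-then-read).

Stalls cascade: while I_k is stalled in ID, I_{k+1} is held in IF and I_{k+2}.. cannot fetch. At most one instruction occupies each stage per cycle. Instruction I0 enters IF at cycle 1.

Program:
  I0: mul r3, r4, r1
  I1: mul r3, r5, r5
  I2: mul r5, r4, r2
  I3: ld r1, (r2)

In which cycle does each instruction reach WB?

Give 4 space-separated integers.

I0 mul r3 <- r4,r1: IF@1 ID@2 stall=0 (-) EX@3 MEM@4 WB@5
I1 mul r3 <- r5,r5: IF@2 ID@3 stall=0 (-) EX@4 MEM@5 WB@6
I2 mul r5 <- r4,r2: IF@3 ID@4 stall=0 (-) EX@5 MEM@6 WB@7
I3 ld r1 <- r2: IF@4 ID@5 stall=0 (-) EX@6 MEM@7 WB@8

Answer: 5 6 7 8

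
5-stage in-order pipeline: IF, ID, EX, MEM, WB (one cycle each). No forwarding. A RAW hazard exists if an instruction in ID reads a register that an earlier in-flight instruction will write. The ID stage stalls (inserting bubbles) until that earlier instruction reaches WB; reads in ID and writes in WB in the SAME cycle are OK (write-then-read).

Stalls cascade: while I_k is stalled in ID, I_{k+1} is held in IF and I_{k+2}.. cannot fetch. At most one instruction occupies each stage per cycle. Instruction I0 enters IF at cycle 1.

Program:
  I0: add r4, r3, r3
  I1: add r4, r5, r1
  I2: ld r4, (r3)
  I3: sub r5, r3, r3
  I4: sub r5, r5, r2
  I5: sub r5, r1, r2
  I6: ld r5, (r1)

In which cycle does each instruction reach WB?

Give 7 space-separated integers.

I0 add r4 <- r3,r3: IF@1 ID@2 stall=0 (-) EX@3 MEM@4 WB@5
I1 add r4 <- r5,r1: IF@2 ID@3 stall=0 (-) EX@4 MEM@5 WB@6
I2 ld r4 <- r3: IF@3 ID@4 stall=0 (-) EX@5 MEM@6 WB@7
I3 sub r5 <- r3,r3: IF@4 ID@5 stall=0 (-) EX@6 MEM@7 WB@8
I4 sub r5 <- r5,r2: IF@5 ID@6 stall=2 (RAW on I3.r5 (WB@8)) EX@9 MEM@10 WB@11
I5 sub r5 <- r1,r2: IF@6 ID@9 stall=0 (-) EX@10 MEM@11 WB@12
I6 ld r5 <- r1: IF@9 ID@10 stall=0 (-) EX@11 MEM@12 WB@13

Answer: 5 6 7 8 11 12 13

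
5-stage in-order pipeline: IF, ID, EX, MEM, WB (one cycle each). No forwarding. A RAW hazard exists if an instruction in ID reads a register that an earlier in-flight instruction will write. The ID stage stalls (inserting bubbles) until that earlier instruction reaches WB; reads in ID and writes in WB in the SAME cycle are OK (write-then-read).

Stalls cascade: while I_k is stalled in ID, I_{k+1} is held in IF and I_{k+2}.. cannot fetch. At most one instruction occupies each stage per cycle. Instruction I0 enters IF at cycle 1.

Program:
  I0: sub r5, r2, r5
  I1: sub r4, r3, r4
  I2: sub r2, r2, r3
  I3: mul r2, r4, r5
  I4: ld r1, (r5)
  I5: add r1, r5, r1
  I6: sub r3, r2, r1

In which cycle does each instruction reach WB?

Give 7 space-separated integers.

Answer: 5 6 7 9 10 13 16

Derivation:
I0 sub r5 <- r2,r5: IF@1 ID@2 stall=0 (-) EX@3 MEM@4 WB@5
I1 sub r4 <- r3,r4: IF@2 ID@3 stall=0 (-) EX@4 MEM@5 WB@6
I2 sub r2 <- r2,r3: IF@3 ID@4 stall=0 (-) EX@5 MEM@6 WB@7
I3 mul r2 <- r4,r5: IF@4 ID@5 stall=1 (RAW on I1.r4 (WB@6)) EX@7 MEM@8 WB@9
I4 ld r1 <- r5: IF@5 ID@7 stall=0 (-) EX@8 MEM@9 WB@10
I5 add r1 <- r5,r1: IF@7 ID@8 stall=2 (RAW on I4.r1 (WB@10)) EX@11 MEM@12 WB@13
I6 sub r3 <- r2,r1: IF@8 ID@11 stall=2 (RAW on I5.r1 (WB@13)) EX@14 MEM@15 WB@16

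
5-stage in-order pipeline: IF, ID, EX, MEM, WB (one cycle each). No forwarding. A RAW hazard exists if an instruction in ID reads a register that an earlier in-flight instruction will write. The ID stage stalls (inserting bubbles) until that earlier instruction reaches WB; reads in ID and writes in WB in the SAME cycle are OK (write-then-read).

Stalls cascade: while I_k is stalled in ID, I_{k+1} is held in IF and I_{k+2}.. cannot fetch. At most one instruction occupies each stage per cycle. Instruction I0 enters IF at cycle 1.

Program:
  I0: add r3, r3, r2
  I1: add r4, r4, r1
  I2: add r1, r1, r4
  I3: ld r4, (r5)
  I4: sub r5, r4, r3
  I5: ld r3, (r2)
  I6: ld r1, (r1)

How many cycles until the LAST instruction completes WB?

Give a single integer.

I0 add r3 <- r3,r2: IF@1 ID@2 stall=0 (-) EX@3 MEM@4 WB@5
I1 add r4 <- r4,r1: IF@2 ID@3 stall=0 (-) EX@4 MEM@5 WB@6
I2 add r1 <- r1,r4: IF@3 ID@4 stall=2 (RAW on I1.r4 (WB@6)) EX@7 MEM@8 WB@9
I3 ld r4 <- r5: IF@4 ID@7 stall=0 (-) EX@8 MEM@9 WB@10
I4 sub r5 <- r4,r3: IF@7 ID@8 stall=2 (RAW on I3.r4 (WB@10)) EX@11 MEM@12 WB@13
I5 ld r3 <- r2: IF@8 ID@11 stall=0 (-) EX@12 MEM@13 WB@14
I6 ld r1 <- r1: IF@11 ID@12 stall=0 (-) EX@13 MEM@14 WB@15

Answer: 15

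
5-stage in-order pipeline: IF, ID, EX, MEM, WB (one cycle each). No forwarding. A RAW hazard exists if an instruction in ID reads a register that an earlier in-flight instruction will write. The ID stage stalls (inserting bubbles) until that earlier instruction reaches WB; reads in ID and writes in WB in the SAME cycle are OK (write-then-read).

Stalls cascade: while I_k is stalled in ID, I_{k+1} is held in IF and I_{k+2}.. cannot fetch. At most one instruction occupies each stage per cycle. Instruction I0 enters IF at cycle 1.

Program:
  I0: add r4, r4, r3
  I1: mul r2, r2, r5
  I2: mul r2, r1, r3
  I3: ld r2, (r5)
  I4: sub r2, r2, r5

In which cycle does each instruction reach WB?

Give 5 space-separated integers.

I0 add r4 <- r4,r3: IF@1 ID@2 stall=0 (-) EX@3 MEM@4 WB@5
I1 mul r2 <- r2,r5: IF@2 ID@3 stall=0 (-) EX@4 MEM@5 WB@6
I2 mul r2 <- r1,r3: IF@3 ID@4 stall=0 (-) EX@5 MEM@6 WB@7
I3 ld r2 <- r5: IF@4 ID@5 stall=0 (-) EX@6 MEM@7 WB@8
I4 sub r2 <- r2,r5: IF@5 ID@6 stall=2 (RAW on I3.r2 (WB@8)) EX@9 MEM@10 WB@11

Answer: 5 6 7 8 11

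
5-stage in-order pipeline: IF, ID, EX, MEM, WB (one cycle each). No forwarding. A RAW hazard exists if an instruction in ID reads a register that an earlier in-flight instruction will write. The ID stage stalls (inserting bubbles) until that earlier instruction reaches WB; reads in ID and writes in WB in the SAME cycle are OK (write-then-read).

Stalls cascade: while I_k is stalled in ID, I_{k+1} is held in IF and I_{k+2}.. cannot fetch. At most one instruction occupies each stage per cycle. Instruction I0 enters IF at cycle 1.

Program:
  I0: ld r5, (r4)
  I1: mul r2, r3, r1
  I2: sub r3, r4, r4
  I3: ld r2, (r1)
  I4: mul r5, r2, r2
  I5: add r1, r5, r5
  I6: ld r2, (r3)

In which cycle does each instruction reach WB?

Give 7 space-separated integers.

Answer: 5 6 7 8 11 14 15

Derivation:
I0 ld r5 <- r4: IF@1 ID@2 stall=0 (-) EX@3 MEM@4 WB@5
I1 mul r2 <- r3,r1: IF@2 ID@3 stall=0 (-) EX@4 MEM@5 WB@6
I2 sub r3 <- r4,r4: IF@3 ID@4 stall=0 (-) EX@5 MEM@6 WB@7
I3 ld r2 <- r1: IF@4 ID@5 stall=0 (-) EX@6 MEM@7 WB@8
I4 mul r5 <- r2,r2: IF@5 ID@6 stall=2 (RAW on I3.r2 (WB@8)) EX@9 MEM@10 WB@11
I5 add r1 <- r5,r5: IF@6 ID@9 stall=2 (RAW on I4.r5 (WB@11)) EX@12 MEM@13 WB@14
I6 ld r2 <- r3: IF@9 ID@12 stall=0 (-) EX@13 MEM@14 WB@15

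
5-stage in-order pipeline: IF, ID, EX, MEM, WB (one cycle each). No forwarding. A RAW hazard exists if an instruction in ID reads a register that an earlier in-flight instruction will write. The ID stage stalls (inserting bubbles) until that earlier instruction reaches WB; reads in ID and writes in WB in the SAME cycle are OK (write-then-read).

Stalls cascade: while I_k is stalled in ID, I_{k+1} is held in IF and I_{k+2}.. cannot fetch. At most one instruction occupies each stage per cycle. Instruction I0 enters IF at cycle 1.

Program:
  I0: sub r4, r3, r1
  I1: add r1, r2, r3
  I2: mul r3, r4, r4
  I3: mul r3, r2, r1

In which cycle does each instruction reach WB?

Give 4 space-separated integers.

Answer: 5 6 8 9

Derivation:
I0 sub r4 <- r3,r1: IF@1 ID@2 stall=0 (-) EX@3 MEM@4 WB@5
I1 add r1 <- r2,r3: IF@2 ID@3 stall=0 (-) EX@4 MEM@5 WB@6
I2 mul r3 <- r4,r4: IF@3 ID@4 stall=1 (RAW on I0.r4 (WB@5)) EX@6 MEM@7 WB@8
I3 mul r3 <- r2,r1: IF@4 ID@6 stall=0 (-) EX@7 MEM@8 WB@9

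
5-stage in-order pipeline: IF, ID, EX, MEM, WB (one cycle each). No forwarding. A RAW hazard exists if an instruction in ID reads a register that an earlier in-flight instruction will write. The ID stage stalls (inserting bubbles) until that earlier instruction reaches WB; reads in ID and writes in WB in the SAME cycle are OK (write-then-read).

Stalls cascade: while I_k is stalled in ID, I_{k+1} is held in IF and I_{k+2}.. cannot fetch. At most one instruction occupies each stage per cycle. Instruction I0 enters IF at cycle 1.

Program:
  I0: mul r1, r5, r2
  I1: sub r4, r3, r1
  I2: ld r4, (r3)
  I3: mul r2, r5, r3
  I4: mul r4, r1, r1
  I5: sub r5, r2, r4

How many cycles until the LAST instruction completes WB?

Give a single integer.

Answer: 14

Derivation:
I0 mul r1 <- r5,r2: IF@1 ID@2 stall=0 (-) EX@3 MEM@4 WB@5
I1 sub r4 <- r3,r1: IF@2 ID@3 stall=2 (RAW on I0.r1 (WB@5)) EX@6 MEM@7 WB@8
I2 ld r4 <- r3: IF@3 ID@6 stall=0 (-) EX@7 MEM@8 WB@9
I3 mul r2 <- r5,r3: IF@6 ID@7 stall=0 (-) EX@8 MEM@9 WB@10
I4 mul r4 <- r1,r1: IF@7 ID@8 stall=0 (-) EX@9 MEM@10 WB@11
I5 sub r5 <- r2,r4: IF@8 ID@9 stall=2 (RAW on I4.r4 (WB@11)) EX@12 MEM@13 WB@14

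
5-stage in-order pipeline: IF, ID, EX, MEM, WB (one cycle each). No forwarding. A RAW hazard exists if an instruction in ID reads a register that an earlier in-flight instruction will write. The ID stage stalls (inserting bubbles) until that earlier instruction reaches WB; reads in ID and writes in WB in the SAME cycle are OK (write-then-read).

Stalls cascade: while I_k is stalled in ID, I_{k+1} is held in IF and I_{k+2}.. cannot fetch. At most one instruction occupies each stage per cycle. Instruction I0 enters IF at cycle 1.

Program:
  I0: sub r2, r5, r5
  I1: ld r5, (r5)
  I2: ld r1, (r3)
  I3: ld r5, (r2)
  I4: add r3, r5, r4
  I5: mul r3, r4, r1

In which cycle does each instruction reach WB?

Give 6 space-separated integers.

I0 sub r2 <- r5,r5: IF@1 ID@2 stall=0 (-) EX@3 MEM@4 WB@5
I1 ld r5 <- r5: IF@2 ID@3 stall=0 (-) EX@4 MEM@5 WB@6
I2 ld r1 <- r3: IF@3 ID@4 stall=0 (-) EX@5 MEM@6 WB@7
I3 ld r5 <- r2: IF@4 ID@5 stall=0 (-) EX@6 MEM@7 WB@8
I4 add r3 <- r5,r4: IF@5 ID@6 stall=2 (RAW on I3.r5 (WB@8)) EX@9 MEM@10 WB@11
I5 mul r3 <- r4,r1: IF@6 ID@9 stall=0 (-) EX@10 MEM@11 WB@12

Answer: 5 6 7 8 11 12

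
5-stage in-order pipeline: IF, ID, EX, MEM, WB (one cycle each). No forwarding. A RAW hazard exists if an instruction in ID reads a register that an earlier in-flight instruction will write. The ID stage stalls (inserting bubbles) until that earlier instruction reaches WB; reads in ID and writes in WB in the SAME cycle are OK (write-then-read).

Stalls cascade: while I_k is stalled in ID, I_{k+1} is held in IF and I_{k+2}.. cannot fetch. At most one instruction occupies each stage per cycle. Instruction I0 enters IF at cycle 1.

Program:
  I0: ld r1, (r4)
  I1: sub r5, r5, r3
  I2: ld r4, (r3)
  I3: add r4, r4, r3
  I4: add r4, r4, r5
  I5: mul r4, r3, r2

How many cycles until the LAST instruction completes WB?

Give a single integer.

Answer: 14

Derivation:
I0 ld r1 <- r4: IF@1 ID@2 stall=0 (-) EX@3 MEM@4 WB@5
I1 sub r5 <- r5,r3: IF@2 ID@3 stall=0 (-) EX@4 MEM@5 WB@6
I2 ld r4 <- r3: IF@3 ID@4 stall=0 (-) EX@5 MEM@6 WB@7
I3 add r4 <- r4,r3: IF@4 ID@5 stall=2 (RAW on I2.r4 (WB@7)) EX@8 MEM@9 WB@10
I4 add r4 <- r4,r5: IF@5 ID@8 stall=2 (RAW on I3.r4 (WB@10)) EX@11 MEM@12 WB@13
I5 mul r4 <- r3,r2: IF@8 ID@11 stall=0 (-) EX@12 MEM@13 WB@14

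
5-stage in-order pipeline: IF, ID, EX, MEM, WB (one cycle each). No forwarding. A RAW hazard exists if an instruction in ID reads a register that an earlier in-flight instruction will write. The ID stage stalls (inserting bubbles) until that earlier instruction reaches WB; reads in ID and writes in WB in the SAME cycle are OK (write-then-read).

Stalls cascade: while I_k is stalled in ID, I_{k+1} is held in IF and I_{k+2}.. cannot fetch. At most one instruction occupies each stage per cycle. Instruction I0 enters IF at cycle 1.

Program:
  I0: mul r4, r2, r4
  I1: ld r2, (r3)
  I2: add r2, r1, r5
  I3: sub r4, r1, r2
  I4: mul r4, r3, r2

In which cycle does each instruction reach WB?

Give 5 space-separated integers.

Answer: 5 6 7 10 11

Derivation:
I0 mul r4 <- r2,r4: IF@1 ID@2 stall=0 (-) EX@3 MEM@4 WB@5
I1 ld r2 <- r3: IF@2 ID@3 stall=0 (-) EX@4 MEM@5 WB@6
I2 add r2 <- r1,r5: IF@3 ID@4 stall=0 (-) EX@5 MEM@6 WB@7
I3 sub r4 <- r1,r2: IF@4 ID@5 stall=2 (RAW on I2.r2 (WB@7)) EX@8 MEM@9 WB@10
I4 mul r4 <- r3,r2: IF@5 ID@8 stall=0 (-) EX@9 MEM@10 WB@11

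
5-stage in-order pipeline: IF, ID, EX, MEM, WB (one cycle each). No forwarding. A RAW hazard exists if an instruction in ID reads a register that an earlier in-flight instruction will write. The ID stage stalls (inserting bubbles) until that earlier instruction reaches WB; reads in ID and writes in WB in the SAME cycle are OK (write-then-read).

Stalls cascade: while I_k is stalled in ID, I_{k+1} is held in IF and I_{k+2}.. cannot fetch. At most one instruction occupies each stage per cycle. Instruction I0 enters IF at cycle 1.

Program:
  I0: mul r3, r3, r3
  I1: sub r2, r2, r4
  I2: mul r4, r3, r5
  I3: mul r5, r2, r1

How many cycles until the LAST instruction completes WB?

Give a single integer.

I0 mul r3 <- r3,r3: IF@1 ID@2 stall=0 (-) EX@3 MEM@4 WB@5
I1 sub r2 <- r2,r4: IF@2 ID@3 stall=0 (-) EX@4 MEM@5 WB@6
I2 mul r4 <- r3,r5: IF@3 ID@4 stall=1 (RAW on I0.r3 (WB@5)) EX@6 MEM@7 WB@8
I3 mul r5 <- r2,r1: IF@4 ID@6 stall=0 (-) EX@7 MEM@8 WB@9

Answer: 9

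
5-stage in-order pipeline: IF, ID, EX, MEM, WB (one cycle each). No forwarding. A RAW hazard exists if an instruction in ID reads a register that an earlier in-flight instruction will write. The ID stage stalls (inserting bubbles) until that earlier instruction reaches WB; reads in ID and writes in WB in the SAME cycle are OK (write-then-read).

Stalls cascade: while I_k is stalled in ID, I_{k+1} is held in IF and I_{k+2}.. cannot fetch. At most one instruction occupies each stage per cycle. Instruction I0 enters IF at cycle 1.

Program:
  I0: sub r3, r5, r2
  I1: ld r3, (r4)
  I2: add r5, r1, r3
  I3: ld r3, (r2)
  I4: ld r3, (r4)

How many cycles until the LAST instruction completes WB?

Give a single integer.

Answer: 11

Derivation:
I0 sub r3 <- r5,r2: IF@1 ID@2 stall=0 (-) EX@3 MEM@4 WB@5
I1 ld r3 <- r4: IF@2 ID@3 stall=0 (-) EX@4 MEM@5 WB@6
I2 add r5 <- r1,r3: IF@3 ID@4 stall=2 (RAW on I1.r3 (WB@6)) EX@7 MEM@8 WB@9
I3 ld r3 <- r2: IF@4 ID@7 stall=0 (-) EX@8 MEM@9 WB@10
I4 ld r3 <- r4: IF@7 ID@8 stall=0 (-) EX@9 MEM@10 WB@11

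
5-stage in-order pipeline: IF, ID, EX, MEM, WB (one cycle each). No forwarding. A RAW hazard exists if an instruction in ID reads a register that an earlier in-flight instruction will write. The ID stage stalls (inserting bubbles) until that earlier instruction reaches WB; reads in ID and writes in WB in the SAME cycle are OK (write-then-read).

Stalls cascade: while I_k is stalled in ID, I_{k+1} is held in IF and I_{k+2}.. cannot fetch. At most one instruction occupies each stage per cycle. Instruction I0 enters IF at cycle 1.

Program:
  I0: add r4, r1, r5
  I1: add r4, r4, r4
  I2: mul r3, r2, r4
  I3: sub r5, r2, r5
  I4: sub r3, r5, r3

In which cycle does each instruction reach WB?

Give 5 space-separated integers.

I0 add r4 <- r1,r5: IF@1 ID@2 stall=0 (-) EX@3 MEM@4 WB@5
I1 add r4 <- r4,r4: IF@2 ID@3 stall=2 (RAW on I0.r4 (WB@5)) EX@6 MEM@7 WB@8
I2 mul r3 <- r2,r4: IF@3 ID@6 stall=2 (RAW on I1.r4 (WB@8)) EX@9 MEM@10 WB@11
I3 sub r5 <- r2,r5: IF@6 ID@9 stall=0 (-) EX@10 MEM@11 WB@12
I4 sub r3 <- r5,r3: IF@9 ID@10 stall=2 (RAW on I3.r5 (WB@12)) EX@13 MEM@14 WB@15

Answer: 5 8 11 12 15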